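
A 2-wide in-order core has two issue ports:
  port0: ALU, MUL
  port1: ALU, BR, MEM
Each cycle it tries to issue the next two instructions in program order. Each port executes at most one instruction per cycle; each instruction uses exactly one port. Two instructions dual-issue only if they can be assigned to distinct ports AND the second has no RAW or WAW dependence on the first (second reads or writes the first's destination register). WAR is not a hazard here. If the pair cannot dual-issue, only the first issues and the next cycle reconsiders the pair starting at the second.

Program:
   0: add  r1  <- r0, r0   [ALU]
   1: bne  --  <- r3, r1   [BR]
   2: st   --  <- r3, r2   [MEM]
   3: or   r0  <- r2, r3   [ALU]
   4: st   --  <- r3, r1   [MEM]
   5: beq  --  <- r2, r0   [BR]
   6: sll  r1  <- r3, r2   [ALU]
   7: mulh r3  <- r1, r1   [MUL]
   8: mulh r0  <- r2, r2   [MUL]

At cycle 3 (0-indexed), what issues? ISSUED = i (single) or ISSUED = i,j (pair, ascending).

ISSUED = 4

0. add @i0  | RAW r1
1. bne @i1  | no-port BR/MEM
2. st or @i2,i3  | pair
3. st @i4  | no-port MEM/BR
4. beq sll @i5,i6  | pair
5. mulh @i7  | no-port MUL/MUL
6. mulh @i8  | tail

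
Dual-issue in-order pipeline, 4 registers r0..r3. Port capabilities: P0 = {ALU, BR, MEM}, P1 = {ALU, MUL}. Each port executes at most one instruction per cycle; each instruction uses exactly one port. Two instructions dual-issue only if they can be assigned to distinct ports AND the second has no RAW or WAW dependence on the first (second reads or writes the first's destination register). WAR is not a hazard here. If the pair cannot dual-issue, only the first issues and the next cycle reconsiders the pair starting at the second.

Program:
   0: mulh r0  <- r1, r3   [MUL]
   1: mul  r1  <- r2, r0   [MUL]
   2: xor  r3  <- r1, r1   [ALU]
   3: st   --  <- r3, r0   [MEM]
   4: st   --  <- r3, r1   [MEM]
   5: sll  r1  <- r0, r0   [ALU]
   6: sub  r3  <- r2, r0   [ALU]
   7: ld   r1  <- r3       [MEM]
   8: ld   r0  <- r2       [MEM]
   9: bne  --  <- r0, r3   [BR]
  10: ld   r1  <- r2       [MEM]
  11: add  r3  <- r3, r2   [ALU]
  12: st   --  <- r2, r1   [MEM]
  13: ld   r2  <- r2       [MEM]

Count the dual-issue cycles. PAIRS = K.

0. mulh @i0  | no-port MUL/MUL
1. mul @i1  | RAW r1
2. xor @i2  | RAW r3
3. st @i3  | no-port MEM/MEM
4. st+sll @i4&i5  | 2-wide
5. sub @i6  | RAW r3
6. ld @i7  | no-port MEM/MEM
7. ld @i8  | no-port MEM/BR
8. bne @i9  | no-port BR/MEM
9. ld+add @i10&i11  | 2-wide
10. st @i12  | no-port MEM/MEM
11. ld @i13  | tail

PAIRS = 2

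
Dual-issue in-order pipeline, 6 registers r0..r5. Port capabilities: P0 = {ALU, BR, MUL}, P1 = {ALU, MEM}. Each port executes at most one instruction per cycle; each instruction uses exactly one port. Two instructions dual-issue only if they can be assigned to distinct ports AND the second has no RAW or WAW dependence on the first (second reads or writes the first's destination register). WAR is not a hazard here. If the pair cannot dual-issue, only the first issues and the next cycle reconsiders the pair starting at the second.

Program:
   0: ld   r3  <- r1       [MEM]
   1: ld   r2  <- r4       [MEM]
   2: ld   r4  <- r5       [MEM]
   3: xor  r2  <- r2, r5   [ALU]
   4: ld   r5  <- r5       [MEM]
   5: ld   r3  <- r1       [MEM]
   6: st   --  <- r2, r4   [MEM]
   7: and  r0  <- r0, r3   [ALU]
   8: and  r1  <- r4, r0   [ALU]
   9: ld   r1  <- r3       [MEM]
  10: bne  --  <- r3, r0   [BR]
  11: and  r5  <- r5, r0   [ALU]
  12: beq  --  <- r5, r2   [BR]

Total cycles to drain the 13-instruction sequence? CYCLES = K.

CYCLES = 10

c0: i0 ld.MEM  no-port MEM/MEM
c1: i1 ld.MEM  no-port MEM/MEM
c2: i2/i3 ld.MEM/xor.ALU  pair
c3: i4 ld.MEM  no-port MEM/MEM
c4: i5 ld.MEM  no-port MEM/MEM
c5: i6/i7 st.MEM/and.ALU  pair
c6: i8 and.ALU  WAW r1
c7: i9/i10 ld.MEM/bne.BR  pair
c8: i11 and.ALU  RAW r5
c9: i12 beq.BR  tail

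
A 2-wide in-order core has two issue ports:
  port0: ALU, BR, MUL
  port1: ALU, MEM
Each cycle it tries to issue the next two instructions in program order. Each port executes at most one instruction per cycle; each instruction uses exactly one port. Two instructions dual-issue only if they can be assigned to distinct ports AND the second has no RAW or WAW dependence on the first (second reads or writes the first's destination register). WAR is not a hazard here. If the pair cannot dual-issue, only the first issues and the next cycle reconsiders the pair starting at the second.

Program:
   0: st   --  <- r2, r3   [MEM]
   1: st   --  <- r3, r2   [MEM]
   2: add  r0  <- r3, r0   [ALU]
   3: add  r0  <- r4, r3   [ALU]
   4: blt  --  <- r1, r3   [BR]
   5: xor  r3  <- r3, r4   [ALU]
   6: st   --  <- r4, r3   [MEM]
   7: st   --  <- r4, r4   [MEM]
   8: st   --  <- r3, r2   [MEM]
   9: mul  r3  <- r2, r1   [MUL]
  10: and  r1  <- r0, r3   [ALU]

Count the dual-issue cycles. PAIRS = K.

PAIRS = 3

  cy0 -> i0 (st) no-port MEM/MEM
  cy1 -> i1,i2 (st+add) pair
  cy2 -> i3,i4 (add+blt) pair
  cy3 -> i5 (xor) RAW r3
  cy4 -> i6 (st) no-port MEM/MEM
  cy5 -> i7 (st) no-port MEM/MEM
  cy6 -> i8,i9 (st+mul) pair
  cy7 -> i10 (and) tail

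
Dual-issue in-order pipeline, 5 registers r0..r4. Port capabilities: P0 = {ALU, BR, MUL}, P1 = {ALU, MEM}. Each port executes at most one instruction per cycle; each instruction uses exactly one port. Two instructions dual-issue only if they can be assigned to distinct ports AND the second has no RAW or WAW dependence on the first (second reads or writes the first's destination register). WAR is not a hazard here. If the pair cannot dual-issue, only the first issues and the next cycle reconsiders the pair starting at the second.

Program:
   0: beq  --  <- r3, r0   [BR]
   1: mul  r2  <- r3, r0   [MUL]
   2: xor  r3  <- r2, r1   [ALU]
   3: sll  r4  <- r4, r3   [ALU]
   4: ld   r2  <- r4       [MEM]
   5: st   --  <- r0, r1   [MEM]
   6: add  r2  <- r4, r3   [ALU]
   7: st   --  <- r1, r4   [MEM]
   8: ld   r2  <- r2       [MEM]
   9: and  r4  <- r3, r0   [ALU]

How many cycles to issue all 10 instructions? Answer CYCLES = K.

CYCLES = 8

[0] i0  beq  -- no-port BR/MUL
[1] i1  mul  -- RAW r2
[2] i2  xor  -- RAW r3
[3] i3  sll  -- RAW r4
[4] i4  ld  -- no-port MEM/MEM
[5] i5/i6  st/add  -- pair
[6] i7  st  -- no-port MEM/MEM
[7] i8/i9  ld/and  -- pair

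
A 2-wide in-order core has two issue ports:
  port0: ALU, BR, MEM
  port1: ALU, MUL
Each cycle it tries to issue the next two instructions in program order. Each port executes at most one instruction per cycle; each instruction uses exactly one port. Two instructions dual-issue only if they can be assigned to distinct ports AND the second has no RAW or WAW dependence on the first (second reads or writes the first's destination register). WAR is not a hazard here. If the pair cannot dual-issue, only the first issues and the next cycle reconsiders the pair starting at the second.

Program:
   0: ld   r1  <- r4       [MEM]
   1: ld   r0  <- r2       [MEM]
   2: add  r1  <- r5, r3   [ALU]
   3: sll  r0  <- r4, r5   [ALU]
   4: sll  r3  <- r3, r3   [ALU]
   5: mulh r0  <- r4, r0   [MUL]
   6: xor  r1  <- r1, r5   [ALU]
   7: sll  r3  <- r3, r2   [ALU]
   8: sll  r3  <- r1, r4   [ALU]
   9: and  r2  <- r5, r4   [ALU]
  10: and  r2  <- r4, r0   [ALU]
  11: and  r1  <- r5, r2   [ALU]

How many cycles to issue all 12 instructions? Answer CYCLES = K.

[0] i0  ld  -- no-port MEM/MEM
[1] i1,i2  ld add  -- dual
[2] i3,i4  sll sll  -- dual
[3] i5,i6  mulh xor  -- dual
[4] i7  sll  -- WAW r3
[5] i8,i9  sll and  -- dual
[6] i10  and  -- RAW r2
[7] i11  and  -- tail

CYCLES = 8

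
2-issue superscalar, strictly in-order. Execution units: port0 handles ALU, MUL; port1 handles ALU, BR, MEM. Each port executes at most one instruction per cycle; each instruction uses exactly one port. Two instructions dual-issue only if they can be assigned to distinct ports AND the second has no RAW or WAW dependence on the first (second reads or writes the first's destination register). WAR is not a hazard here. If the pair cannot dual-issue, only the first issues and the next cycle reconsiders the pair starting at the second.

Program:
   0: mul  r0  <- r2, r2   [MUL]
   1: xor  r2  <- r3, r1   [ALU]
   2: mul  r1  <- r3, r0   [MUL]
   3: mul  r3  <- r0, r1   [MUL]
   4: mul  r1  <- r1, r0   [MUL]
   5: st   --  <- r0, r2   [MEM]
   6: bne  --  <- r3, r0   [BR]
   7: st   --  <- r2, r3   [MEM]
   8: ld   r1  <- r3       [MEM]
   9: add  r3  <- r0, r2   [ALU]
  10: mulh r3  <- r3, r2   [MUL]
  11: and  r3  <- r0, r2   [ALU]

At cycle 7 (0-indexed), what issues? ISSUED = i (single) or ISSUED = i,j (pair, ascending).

[0] i0+i1  mul xor  -- dual
[1] i2  mul  -- no-port MUL/MUL
[2] i3  mul  -- no-port MUL/MUL
[3] i4+i5  mul st  -- dual
[4] i6  bne  -- no-port BR/MEM
[5] i7  st  -- no-port MEM/MEM
[6] i8+i9  ld add  -- dual
[7] i10  mulh  -- WAW r3
[8] i11  and  -- tail

ISSUED = 10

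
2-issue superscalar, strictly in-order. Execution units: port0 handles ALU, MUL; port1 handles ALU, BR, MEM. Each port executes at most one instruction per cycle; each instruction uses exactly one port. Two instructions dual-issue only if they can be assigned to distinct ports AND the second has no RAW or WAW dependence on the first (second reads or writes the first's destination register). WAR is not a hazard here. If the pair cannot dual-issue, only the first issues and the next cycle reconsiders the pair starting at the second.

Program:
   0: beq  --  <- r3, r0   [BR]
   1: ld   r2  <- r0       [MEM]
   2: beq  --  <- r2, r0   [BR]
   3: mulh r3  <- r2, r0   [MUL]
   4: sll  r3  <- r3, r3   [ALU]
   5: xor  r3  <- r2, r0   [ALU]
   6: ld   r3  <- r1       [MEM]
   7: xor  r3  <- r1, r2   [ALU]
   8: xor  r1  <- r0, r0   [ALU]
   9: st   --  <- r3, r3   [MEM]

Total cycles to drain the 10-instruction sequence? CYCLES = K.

0. beq @i0  | no-port BR/MEM
1. ld @i1  | no-port MEM/BR
2. beq/mulh @i2,i3  | dual
3. sll @i4  | WAW r3
4. xor @i5  | WAW r3
5. ld @i6  | WAW r3
6. xor/xor @i7,i8  | dual
7. st @i9  | tail

CYCLES = 8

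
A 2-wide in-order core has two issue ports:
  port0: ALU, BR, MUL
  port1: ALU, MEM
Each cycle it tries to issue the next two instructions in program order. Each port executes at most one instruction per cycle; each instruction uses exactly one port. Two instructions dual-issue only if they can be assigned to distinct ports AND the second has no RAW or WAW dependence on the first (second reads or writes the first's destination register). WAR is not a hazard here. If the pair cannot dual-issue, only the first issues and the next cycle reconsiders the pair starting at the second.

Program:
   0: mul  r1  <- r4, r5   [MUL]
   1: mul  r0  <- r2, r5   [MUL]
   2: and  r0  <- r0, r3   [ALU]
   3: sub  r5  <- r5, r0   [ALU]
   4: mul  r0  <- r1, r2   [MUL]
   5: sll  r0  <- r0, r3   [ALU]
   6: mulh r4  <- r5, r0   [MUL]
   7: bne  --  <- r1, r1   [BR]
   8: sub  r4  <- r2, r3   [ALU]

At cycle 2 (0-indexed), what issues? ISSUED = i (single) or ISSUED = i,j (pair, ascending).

  cy0 -> i0 (mul) no-port MUL/MUL
  cy1 -> i1 (mul) RAW+WAW r0
  cy2 -> i2 (and) RAW r0
  cy3 -> i3+i4 (sub mul) dual
  cy4 -> i5 (sll) RAW r0
  cy5 -> i6 (mulh) no-port MUL/BR
  cy6 -> i7+i8 (bne sub) dual

ISSUED = 2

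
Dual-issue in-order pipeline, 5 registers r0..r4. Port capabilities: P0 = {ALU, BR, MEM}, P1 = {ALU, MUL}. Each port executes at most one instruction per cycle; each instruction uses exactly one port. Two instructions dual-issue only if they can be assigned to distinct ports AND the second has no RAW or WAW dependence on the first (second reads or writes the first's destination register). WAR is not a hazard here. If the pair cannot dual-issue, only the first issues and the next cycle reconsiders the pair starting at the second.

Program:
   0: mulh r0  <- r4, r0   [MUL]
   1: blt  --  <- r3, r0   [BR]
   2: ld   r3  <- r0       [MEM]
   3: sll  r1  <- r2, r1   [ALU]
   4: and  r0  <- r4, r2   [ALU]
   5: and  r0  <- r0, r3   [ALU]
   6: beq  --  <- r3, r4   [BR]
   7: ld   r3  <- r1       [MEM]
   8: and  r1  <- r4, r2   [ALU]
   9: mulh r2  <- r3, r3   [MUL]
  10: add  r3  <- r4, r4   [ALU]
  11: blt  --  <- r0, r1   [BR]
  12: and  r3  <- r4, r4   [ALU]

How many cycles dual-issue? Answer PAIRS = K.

t=0 i0:mulh ; RAW r0
t=1 i1:blt ; no-port BR/MEM
t=2 i2+i3:ld/sll ; pair
t=3 i4:and ; RAW+WAW r0
t=4 i5+i6:and/beq ; pair
t=5 i7+i8:ld/and ; pair
t=6 i9+i10:mulh/add ; pair
t=7 i11+i12:blt/and ; pair

PAIRS = 5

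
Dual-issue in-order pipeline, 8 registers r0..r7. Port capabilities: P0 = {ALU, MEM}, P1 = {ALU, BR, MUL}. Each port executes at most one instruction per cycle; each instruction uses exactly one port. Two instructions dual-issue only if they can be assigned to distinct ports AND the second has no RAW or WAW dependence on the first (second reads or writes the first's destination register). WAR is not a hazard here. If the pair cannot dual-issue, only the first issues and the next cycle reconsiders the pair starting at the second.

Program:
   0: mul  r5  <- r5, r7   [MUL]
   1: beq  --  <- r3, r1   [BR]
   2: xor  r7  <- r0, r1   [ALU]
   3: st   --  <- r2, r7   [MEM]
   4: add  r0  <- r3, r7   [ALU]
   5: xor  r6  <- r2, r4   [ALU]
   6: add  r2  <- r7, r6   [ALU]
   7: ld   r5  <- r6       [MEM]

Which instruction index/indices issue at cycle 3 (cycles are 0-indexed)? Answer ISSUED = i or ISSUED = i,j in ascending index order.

ISSUED = 5

#0 head=0: mul i0 no-port MUL/BR
#1 head=1: beq+xor i1+i2 pair
#2 head=3: st+add i3+i4 pair
#3 head=5: xor i5 RAW r6
#4 head=6: add+ld i6+i7 pair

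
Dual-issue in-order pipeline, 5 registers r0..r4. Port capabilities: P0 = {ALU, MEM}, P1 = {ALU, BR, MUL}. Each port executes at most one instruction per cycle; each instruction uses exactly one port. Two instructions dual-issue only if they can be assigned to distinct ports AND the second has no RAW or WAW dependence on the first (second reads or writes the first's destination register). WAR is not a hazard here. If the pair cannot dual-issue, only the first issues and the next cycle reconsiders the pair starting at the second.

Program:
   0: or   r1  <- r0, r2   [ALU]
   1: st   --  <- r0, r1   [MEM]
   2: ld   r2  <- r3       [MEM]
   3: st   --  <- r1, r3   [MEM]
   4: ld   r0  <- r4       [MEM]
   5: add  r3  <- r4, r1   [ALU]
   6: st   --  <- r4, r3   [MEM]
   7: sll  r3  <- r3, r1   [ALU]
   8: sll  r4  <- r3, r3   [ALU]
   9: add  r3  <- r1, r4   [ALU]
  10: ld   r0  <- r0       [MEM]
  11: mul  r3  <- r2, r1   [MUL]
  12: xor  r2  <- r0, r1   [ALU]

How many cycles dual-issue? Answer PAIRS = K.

PAIRS = 4

[0] i0  or.ALU  -- RAW r1
[1] i1  st.MEM  -- no-port MEM/MEM
[2] i2  ld.MEM  -- no-port MEM/MEM
[3] i3  st.MEM  -- no-port MEM/MEM
[4] i4&i5  ld.MEM/add.ALU  -- 2-wide
[5] i6&i7  st.MEM/sll.ALU  -- 2-wide
[6] i8  sll.ALU  -- RAW r4
[7] i9&i10  add.ALU/ld.MEM  -- 2-wide
[8] i11&i12  mul.MUL/xor.ALU  -- 2-wide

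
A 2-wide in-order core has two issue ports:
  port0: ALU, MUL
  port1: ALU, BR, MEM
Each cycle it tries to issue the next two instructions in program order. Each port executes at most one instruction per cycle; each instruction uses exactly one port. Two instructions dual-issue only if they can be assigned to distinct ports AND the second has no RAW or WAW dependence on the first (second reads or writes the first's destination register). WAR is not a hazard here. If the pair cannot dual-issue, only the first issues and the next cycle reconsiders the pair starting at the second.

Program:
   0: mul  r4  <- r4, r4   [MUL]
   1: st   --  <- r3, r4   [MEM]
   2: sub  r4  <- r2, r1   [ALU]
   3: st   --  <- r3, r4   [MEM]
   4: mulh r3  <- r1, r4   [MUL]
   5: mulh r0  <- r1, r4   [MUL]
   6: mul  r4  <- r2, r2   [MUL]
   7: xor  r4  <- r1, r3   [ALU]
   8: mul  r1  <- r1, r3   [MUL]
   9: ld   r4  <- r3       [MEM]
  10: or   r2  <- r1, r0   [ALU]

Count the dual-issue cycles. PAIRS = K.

PAIRS = 4

c0: i0 mul.MUL  RAW r4
c1: i1+i2 st.MEM+sub.ALU  dual
c2: i3+i4 st.MEM+mulh.MUL  dual
c3: i5 mulh.MUL  no-port MUL/MUL
c4: i6 mul.MUL  WAW r4
c5: i7+i8 xor.ALU+mul.MUL  dual
c6: i9+i10 ld.MEM+or.ALU  dual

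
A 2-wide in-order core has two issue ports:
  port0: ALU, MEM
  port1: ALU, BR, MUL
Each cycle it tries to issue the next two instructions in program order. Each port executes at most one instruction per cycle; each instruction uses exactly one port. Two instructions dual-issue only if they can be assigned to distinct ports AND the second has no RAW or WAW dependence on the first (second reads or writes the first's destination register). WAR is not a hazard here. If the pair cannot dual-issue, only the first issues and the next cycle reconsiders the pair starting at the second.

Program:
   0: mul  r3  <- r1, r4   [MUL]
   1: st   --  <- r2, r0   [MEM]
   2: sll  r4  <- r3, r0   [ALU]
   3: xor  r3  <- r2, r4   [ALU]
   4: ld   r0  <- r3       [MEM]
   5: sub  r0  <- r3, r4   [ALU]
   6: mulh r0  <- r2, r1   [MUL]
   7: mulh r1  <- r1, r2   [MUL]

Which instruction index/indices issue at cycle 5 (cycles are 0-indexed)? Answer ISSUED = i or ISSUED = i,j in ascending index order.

ISSUED = 6

c0: i0&i1 mul.MUL+st.MEM  2-wide
c1: i2 sll.ALU  RAW r4
c2: i3 xor.ALU  RAW r3
c3: i4 ld.MEM  WAW r0
c4: i5 sub.ALU  WAW r0
c5: i6 mulh.MUL  no-port MUL/MUL
c6: i7 mulh.MUL  tail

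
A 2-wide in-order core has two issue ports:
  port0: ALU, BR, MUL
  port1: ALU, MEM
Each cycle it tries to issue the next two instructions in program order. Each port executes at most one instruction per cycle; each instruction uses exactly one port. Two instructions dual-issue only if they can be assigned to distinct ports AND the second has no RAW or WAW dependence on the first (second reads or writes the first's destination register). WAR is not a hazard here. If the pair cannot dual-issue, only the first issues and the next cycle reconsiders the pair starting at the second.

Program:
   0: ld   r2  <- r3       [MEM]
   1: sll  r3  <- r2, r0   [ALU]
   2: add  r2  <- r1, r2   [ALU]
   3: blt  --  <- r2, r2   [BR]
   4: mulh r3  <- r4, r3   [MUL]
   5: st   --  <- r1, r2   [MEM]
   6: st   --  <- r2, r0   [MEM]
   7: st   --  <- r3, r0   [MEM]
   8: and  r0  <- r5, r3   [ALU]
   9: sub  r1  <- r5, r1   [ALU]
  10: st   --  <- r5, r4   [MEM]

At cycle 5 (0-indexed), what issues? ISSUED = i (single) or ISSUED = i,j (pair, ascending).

t=0 i0:ld.MEM ; RAW r2
t=1 i1/i2:sll.ALU add.ALU ; pair
t=2 i3:blt.BR ; no-port BR/MUL
t=3 i4/i5:mulh.MUL st.MEM ; pair
t=4 i6:st.MEM ; no-port MEM/MEM
t=5 i7/i8:st.MEM and.ALU ; pair
t=6 i9/i10:sub.ALU st.MEM ; pair

ISSUED = 7,8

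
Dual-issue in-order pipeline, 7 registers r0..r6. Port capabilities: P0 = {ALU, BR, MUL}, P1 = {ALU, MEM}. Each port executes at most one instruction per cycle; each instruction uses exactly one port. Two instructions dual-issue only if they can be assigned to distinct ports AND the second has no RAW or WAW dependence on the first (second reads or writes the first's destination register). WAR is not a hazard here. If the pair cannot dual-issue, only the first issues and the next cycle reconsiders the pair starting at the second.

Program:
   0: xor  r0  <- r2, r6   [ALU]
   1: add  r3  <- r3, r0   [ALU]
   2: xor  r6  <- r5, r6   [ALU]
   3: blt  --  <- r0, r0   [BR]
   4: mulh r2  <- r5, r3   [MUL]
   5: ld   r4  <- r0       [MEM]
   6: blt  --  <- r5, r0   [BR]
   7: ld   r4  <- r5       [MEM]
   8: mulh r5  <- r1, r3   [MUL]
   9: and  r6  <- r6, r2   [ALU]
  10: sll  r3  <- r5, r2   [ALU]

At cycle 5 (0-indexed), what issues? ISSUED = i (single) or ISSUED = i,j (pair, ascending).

ISSUED = 8,9

  cy0 -> i0 (xor) RAW r0
  cy1 -> i1+i2 (add+xor) 2-wide
  cy2 -> i3 (blt) no-port BR/MUL
  cy3 -> i4+i5 (mulh+ld) 2-wide
  cy4 -> i6+i7 (blt+ld) 2-wide
  cy5 -> i8+i9 (mulh+and) 2-wide
  cy6 -> i10 (sll) tail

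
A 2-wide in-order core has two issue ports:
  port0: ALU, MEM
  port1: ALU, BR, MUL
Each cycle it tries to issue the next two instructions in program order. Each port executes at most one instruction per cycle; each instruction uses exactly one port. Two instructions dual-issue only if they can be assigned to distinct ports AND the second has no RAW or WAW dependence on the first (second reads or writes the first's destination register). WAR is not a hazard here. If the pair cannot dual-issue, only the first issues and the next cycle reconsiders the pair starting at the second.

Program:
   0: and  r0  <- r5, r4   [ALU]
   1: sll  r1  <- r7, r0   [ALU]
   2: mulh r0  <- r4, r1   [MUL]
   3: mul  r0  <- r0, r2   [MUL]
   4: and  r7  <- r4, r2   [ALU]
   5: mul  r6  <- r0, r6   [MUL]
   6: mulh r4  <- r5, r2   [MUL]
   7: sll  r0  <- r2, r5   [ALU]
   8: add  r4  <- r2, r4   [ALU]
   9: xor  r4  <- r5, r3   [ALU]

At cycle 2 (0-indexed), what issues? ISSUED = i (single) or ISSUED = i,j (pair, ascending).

  cy0 -> i0 (and.ALU) RAW r0
  cy1 -> i1 (sll.ALU) RAW r1
  cy2 -> i2 (mulh.MUL) no-port MUL/MUL
  cy3 -> i3/i4 (mul.MUL and.ALU) dual
  cy4 -> i5 (mul.MUL) no-port MUL/MUL
  cy5 -> i6/i7 (mulh.MUL sll.ALU) dual
  cy6 -> i8 (add.ALU) WAW r4
  cy7 -> i9 (xor.ALU) tail

ISSUED = 2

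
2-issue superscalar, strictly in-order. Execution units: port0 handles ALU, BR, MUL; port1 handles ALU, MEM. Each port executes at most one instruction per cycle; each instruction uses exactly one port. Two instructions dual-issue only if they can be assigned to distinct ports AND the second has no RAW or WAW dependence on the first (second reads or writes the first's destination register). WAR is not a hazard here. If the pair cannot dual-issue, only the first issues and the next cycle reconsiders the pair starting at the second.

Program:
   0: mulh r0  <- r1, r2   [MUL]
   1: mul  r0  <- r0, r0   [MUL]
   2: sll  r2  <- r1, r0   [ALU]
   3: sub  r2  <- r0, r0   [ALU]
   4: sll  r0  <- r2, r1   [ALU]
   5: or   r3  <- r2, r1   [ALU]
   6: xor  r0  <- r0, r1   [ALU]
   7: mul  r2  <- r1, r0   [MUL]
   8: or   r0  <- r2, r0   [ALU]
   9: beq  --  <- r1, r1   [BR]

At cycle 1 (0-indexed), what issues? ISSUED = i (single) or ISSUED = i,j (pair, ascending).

0. mulh @i0  | no-port MUL/MUL
1. mul @i1  | RAW r0
2. sll @i2  | WAW r2
3. sub @i3  | RAW r2
4. sll/or @i4,i5  | 2-wide
5. xor @i6  | RAW r0
6. mul @i7  | RAW r2
7. or/beq @i8,i9  | 2-wide

ISSUED = 1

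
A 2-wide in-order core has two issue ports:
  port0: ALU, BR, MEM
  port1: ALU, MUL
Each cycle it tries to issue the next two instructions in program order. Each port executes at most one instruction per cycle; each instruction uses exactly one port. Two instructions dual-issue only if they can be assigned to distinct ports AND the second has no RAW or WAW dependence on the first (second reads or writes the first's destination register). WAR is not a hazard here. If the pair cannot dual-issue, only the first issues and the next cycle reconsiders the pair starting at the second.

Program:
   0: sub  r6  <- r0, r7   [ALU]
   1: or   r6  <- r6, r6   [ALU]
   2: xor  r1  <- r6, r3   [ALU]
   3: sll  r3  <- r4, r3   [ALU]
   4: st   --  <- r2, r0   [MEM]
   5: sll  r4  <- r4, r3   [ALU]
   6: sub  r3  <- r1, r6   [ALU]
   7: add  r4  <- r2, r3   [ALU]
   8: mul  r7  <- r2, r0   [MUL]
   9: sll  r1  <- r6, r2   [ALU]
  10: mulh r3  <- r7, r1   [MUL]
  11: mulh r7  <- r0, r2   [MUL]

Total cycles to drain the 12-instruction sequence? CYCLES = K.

  cy0 -> i0 (sub.ALU) RAW+WAW r6
  cy1 -> i1 (or.ALU) RAW r6
  cy2 -> i2/i3 (xor.ALU/sll.ALU) dual
  cy3 -> i4/i5 (st.MEM/sll.ALU) dual
  cy4 -> i6 (sub.ALU) RAW r3
  cy5 -> i7/i8 (add.ALU/mul.MUL) dual
  cy6 -> i9 (sll.ALU) RAW r1
  cy7 -> i10 (mulh.MUL) no-port MUL/MUL
  cy8 -> i11 (mulh.MUL) tail

CYCLES = 9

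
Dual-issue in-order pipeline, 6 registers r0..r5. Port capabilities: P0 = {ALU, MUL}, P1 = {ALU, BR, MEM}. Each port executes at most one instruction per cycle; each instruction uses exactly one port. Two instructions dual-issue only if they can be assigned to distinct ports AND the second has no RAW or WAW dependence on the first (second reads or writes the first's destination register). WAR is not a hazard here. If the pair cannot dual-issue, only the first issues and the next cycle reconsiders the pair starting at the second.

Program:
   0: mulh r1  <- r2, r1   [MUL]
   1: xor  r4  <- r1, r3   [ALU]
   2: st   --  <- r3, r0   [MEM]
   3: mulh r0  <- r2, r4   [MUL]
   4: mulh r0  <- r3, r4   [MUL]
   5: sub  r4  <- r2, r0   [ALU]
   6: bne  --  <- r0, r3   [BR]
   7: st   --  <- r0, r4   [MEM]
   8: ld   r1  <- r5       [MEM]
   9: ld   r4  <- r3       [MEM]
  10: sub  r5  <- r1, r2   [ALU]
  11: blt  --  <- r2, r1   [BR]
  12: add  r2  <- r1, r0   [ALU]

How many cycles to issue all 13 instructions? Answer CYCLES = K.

#0 head=0: mulh i0 RAW r1
#1 head=1: xor;st i1+i2 2-wide
#2 head=3: mulh i3 no-port MUL/MUL
#3 head=4: mulh i4 RAW r0
#4 head=5: sub;bne i5+i6 2-wide
#5 head=7: st i7 no-port MEM/MEM
#6 head=8: ld i8 no-port MEM/MEM
#7 head=9: ld;sub i9+i10 2-wide
#8 head=11: blt;add i11+i12 2-wide

CYCLES = 9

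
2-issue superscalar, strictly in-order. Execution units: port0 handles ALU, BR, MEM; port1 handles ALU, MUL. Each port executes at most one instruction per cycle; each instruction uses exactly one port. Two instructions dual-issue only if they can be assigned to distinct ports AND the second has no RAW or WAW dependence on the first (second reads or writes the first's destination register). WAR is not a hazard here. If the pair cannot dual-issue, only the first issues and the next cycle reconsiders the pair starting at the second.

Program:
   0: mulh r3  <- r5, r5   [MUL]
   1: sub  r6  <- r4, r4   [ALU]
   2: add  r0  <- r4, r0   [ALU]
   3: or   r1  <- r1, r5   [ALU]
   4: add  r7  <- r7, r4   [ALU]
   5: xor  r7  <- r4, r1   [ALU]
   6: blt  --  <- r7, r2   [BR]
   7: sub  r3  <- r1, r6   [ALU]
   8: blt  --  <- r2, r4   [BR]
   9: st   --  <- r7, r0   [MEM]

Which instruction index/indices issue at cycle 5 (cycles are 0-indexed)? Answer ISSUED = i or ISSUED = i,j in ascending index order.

ISSUED = 8

  cy0 -> i0/i1 (mulh.MUL/sub.ALU) 2-wide
  cy1 -> i2/i3 (add.ALU/or.ALU) 2-wide
  cy2 -> i4 (add.ALU) WAW r7
  cy3 -> i5 (xor.ALU) RAW r7
  cy4 -> i6/i7 (blt.BR/sub.ALU) 2-wide
  cy5 -> i8 (blt.BR) no-port BR/MEM
  cy6 -> i9 (st.MEM) tail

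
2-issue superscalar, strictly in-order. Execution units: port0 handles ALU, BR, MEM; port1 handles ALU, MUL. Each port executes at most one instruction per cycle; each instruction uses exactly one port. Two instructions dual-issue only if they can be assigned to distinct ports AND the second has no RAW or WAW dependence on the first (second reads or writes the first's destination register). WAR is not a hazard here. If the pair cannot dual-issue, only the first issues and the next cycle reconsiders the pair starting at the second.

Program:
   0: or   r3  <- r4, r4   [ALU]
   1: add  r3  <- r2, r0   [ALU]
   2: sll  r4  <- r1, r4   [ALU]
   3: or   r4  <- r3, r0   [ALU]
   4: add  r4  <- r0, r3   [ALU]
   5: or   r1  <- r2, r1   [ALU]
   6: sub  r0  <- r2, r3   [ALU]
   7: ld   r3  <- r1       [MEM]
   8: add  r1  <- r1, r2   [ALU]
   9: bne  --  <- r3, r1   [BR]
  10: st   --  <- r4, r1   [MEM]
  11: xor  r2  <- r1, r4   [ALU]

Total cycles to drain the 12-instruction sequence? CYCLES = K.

CYCLES = 8

c0: i0 or  WAW r3
c1: i1,i2 add/sll  dual
c2: i3 or  WAW r4
c3: i4,i5 add/or  dual
c4: i6,i7 sub/ld  dual
c5: i8 add  RAW r1
c6: i9 bne  no-port BR/MEM
c7: i10,i11 st/xor  dual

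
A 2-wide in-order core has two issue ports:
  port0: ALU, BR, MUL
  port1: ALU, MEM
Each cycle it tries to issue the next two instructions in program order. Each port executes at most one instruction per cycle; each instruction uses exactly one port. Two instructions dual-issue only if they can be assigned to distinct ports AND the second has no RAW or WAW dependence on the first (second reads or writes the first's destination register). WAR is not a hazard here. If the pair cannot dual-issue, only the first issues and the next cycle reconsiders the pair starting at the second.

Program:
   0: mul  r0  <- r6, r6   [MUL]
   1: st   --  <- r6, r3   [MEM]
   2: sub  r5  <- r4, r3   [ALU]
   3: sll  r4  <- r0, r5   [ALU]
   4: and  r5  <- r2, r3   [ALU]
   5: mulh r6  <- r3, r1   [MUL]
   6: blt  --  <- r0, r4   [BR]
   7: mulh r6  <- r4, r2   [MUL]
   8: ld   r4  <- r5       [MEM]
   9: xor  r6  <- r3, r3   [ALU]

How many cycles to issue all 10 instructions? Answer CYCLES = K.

0. mul.MUL;st.MEM @i0,i1  | pair
1. sub.ALU @i2  | RAW r5
2. sll.ALU;and.ALU @i3,i4  | pair
3. mulh.MUL @i5  | no-port MUL/BR
4. blt.BR @i6  | no-port BR/MUL
5. mulh.MUL;ld.MEM @i7,i8  | pair
6. xor.ALU @i9  | tail

CYCLES = 7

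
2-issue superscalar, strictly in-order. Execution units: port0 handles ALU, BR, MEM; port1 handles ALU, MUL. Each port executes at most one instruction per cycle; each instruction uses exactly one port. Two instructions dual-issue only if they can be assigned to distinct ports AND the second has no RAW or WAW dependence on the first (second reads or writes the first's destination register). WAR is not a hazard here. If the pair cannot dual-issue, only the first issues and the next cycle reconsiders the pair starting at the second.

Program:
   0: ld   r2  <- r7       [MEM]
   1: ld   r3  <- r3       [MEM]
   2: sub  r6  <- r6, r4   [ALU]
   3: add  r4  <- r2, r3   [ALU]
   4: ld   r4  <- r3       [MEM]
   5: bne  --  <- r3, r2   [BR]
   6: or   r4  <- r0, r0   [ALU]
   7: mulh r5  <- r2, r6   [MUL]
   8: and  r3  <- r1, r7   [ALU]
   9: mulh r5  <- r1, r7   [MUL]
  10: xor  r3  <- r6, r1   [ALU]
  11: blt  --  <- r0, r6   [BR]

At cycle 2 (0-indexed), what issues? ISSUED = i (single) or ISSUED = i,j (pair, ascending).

c0: i0 ld.MEM  no-port MEM/MEM
c1: i1+i2 ld.MEM/sub.ALU  2-wide
c2: i3 add.ALU  WAW r4
c3: i4 ld.MEM  no-port MEM/BR
c4: i5+i6 bne.BR/or.ALU  2-wide
c5: i7+i8 mulh.MUL/and.ALU  2-wide
c6: i9+i10 mulh.MUL/xor.ALU  2-wide
c7: i11 blt.BR  tail

ISSUED = 3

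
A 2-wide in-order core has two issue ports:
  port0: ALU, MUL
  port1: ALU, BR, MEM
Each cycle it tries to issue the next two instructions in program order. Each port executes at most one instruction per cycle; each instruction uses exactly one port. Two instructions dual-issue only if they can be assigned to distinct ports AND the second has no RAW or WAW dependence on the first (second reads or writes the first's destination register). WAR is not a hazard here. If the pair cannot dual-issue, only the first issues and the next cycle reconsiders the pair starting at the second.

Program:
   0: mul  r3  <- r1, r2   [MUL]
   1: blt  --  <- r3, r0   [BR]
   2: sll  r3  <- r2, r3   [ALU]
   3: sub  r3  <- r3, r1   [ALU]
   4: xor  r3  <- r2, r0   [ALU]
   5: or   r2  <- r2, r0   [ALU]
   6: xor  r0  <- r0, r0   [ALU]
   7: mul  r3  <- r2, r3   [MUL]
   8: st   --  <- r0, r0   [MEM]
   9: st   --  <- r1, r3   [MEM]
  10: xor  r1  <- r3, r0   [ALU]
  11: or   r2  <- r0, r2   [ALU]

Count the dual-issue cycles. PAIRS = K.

PAIRS = 4

#0 head=0: mul.MUL i0 RAW r3
#1 head=1: blt.BR;sll.ALU i1+i2 2-wide
#2 head=3: sub.ALU i3 WAW r3
#3 head=4: xor.ALU;or.ALU i4+i5 2-wide
#4 head=6: xor.ALU;mul.MUL i6+i7 2-wide
#5 head=8: st.MEM i8 no-port MEM/MEM
#6 head=9: st.MEM;xor.ALU i9+i10 2-wide
#7 head=11: or.ALU i11 tail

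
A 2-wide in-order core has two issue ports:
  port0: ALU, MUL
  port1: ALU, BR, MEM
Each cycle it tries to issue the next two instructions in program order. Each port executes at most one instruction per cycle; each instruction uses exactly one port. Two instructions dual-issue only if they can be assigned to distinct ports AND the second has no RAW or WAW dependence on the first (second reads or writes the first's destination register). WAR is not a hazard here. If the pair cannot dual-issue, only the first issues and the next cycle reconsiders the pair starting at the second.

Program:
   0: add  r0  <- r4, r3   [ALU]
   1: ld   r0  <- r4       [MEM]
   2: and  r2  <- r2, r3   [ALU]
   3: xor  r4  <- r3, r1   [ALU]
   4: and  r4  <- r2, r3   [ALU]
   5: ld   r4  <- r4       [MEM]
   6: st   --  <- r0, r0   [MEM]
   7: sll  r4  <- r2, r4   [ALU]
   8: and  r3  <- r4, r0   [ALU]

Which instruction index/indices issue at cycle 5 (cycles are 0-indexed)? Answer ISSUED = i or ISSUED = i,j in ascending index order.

ISSUED = 6,7

c0: i0 add  WAW r0
c1: i1+i2 ld+and  pair
c2: i3 xor  WAW r4
c3: i4 and  RAW+WAW r4
c4: i5 ld  no-port MEM/MEM
c5: i6+i7 st+sll  pair
c6: i8 and  tail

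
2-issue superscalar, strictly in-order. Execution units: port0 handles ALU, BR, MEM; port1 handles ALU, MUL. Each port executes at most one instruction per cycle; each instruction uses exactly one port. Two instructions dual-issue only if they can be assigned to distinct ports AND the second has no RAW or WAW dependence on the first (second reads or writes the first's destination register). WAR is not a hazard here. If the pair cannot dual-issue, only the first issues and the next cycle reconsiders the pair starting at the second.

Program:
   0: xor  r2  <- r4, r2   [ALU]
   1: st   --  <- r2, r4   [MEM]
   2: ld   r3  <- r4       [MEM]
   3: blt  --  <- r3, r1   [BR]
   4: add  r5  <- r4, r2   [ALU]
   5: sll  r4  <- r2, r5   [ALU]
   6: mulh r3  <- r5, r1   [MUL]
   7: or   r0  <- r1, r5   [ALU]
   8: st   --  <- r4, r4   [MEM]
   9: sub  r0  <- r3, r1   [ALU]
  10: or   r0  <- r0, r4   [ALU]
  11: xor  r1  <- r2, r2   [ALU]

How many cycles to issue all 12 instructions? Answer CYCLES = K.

CYCLES = 8

c0: i0 xor  RAW r2
c1: i1 st  no-port MEM/MEM
c2: i2 ld  no-port MEM/BR
c3: i3+i4 blt/add  2-wide
c4: i5+i6 sll/mulh  2-wide
c5: i7+i8 or/st  2-wide
c6: i9 sub  RAW+WAW r0
c7: i10+i11 or/xor  2-wide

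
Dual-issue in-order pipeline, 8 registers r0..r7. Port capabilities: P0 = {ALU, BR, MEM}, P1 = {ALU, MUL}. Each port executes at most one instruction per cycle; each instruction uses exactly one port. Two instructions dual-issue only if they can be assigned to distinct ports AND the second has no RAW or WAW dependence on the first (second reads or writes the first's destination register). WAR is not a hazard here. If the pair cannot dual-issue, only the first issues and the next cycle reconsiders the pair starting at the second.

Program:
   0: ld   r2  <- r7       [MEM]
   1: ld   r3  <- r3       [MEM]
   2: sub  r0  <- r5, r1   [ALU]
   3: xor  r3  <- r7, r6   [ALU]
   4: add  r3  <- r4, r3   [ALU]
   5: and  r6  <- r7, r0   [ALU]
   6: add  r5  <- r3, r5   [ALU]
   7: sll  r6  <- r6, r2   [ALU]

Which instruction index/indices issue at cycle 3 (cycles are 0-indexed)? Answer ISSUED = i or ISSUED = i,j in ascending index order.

c0: i0 ld.MEM  no-port MEM/MEM
c1: i1/i2 ld.MEM sub.ALU  2-wide
c2: i3 xor.ALU  RAW+WAW r3
c3: i4/i5 add.ALU and.ALU  2-wide
c4: i6/i7 add.ALU sll.ALU  2-wide

ISSUED = 4,5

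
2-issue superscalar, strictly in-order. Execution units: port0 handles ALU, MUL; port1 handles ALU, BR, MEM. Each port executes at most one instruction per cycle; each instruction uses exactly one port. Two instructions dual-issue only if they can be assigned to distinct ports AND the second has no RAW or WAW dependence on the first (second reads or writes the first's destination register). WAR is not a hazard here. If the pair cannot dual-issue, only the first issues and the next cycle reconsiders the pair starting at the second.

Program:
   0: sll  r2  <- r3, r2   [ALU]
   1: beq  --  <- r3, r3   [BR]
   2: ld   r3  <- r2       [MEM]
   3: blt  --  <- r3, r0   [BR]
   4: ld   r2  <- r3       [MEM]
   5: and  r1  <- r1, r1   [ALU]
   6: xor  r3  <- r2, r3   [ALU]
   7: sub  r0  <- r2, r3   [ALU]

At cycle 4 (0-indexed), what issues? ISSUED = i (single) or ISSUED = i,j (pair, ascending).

0. sll;beq @i0/i1  | 2-wide
1. ld @i2  | no-port MEM/BR
2. blt @i3  | no-port BR/MEM
3. ld;and @i4/i5  | 2-wide
4. xor @i6  | RAW r3
5. sub @i7  | tail

ISSUED = 6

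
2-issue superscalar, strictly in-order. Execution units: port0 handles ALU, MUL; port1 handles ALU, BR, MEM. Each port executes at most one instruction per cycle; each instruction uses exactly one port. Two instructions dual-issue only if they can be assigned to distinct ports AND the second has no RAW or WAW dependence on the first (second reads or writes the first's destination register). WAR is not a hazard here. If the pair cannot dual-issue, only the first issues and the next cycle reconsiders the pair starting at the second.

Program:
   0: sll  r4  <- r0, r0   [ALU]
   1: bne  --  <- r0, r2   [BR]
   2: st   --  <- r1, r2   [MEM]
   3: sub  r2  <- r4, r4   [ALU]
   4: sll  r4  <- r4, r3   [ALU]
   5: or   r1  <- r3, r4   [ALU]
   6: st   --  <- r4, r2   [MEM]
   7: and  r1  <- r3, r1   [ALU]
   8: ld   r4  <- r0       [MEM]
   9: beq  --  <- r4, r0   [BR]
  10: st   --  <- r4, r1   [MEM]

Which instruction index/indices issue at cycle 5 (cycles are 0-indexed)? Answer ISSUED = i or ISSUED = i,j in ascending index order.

#0 head=0: sll.ALU/bne.BR i0+i1 2-wide
#1 head=2: st.MEM/sub.ALU i2+i3 2-wide
#2 head=4: sll.ALU i4 RAW r4
#3 head=5: or.ALU/st.MEM i5+i6 2-wide
#4 head=7: and.ALU/ld.MEM i7+i8 2-wide
#5 head=9: beq.BR i9 no-port BR/MEM
#6 head=10: st.MEM i10 tail

ISSUED = 9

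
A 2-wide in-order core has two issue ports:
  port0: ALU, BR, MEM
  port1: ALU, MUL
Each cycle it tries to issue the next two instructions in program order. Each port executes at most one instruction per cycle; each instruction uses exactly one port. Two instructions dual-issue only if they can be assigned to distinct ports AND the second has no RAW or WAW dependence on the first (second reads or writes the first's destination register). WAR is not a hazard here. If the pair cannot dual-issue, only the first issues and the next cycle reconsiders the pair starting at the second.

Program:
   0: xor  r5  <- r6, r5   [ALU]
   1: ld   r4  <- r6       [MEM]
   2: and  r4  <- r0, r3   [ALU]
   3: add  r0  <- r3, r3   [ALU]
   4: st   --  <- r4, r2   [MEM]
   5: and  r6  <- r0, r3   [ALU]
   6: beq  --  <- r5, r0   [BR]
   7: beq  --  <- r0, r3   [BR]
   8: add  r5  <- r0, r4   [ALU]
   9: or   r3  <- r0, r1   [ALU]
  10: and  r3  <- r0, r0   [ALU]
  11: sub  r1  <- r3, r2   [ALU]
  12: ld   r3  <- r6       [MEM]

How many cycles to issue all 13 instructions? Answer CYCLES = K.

#0 head=0: xor.ALU+ld.MEM i0,i1 2-wide
#1 head=2: and.ALU+add.ALU i2,i3 2-wide
#2 head=4: st.MEM+and.ALU i4,i5 2-wide
#3 head=6: beq.BR i6 no-port BR/BR
#4 head=7: beq.BR+add.ALU i7,i8 2-wide
#5 head=9: or.ALU i9 WAW r3
#6 head=10: and.ALU i10 RAW r3
#7 head=11: sub.ALU+ld.MEM i11,i12 2-wide

CYCLES = 8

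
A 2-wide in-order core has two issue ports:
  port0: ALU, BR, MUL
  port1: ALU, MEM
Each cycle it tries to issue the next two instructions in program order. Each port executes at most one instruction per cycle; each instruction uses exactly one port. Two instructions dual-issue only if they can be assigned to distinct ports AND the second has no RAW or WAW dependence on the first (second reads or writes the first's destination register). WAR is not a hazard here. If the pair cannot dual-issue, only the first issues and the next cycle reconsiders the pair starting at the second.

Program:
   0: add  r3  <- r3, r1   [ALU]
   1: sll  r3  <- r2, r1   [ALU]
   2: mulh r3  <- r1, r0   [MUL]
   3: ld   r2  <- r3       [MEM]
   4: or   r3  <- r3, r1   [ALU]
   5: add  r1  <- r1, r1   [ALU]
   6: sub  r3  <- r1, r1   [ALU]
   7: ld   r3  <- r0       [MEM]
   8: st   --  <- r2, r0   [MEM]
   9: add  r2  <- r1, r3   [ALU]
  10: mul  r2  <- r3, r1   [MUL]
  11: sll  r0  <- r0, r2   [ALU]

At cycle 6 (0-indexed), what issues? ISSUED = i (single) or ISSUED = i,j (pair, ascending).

ISSUED = 7

t=0 i0:add.ALU ; WAW r3
t=1 i1:sll.ALU ; WAW r3
t=2 i2:mulh.MUL ; RAW r3
t=3 i3,i4:ld.MEM/or.ALU ; dual
t=4 i5:add.ALU ; RAW r1
t=5 i6:sub.ALU ; WAW r3
t=6 i7:ld.MEM ; no-port MEM/MEM
t=7 i8,i9:st.MEM/add.ALU ; dual
t=8 i10:mul.MUL ; RAW r2
t=9 i11:sll.ALU ; tail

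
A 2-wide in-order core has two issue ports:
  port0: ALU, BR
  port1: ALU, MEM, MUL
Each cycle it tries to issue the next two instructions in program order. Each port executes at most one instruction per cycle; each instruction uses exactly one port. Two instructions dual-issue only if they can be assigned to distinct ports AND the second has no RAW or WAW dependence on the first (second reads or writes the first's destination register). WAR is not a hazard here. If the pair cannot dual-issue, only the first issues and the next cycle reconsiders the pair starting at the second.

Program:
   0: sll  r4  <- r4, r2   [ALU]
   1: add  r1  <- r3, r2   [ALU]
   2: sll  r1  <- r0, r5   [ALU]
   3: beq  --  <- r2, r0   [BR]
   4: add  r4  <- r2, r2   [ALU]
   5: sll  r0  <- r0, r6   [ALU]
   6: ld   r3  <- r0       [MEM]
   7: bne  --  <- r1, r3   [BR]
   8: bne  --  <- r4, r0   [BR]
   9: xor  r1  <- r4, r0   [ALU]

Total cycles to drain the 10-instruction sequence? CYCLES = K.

CYCLES = 6

c0: i0+i1 sll.ALU+add.ALU  2-wide
c1: i2+i3 sll.ALU+beq.BR  2-wide
c2: i4+i5 add.ALU+sll.ALU  2-wide
c3: i6 ld.MEM  RAW r3
c4: i7 bne.BR  no-port BR/BR
c5: i8+i9 bne.BR+xor.ALU  2-wide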